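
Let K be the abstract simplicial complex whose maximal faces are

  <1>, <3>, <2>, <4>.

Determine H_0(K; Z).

H_0 = Z^4.

We work with the vertex ordering 1 < 2 < 3 < 4. The simplices of K, each written with vertices in increasing order, are:

  0-simplices (4): [1], [2], [3], [4]

giving chain groups C_0 ≅ Z^4.

From H_k ≅ ker(∂_k) / im(∂_{k+1}) we obtain:

  H_0: rank C_0 − rank ∂_1 = 4 − 0 = 4, and there is no ∂_1, so H_0 ≅ Z^4.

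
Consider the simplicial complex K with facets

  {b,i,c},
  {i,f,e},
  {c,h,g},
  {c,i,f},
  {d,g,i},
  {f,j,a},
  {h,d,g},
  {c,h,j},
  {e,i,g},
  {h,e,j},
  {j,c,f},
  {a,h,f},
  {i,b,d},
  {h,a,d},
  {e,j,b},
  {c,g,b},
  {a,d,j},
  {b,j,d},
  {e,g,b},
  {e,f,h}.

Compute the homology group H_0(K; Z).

H_0 ≅ Z.

Take the total order a < b < c < d < e < f < g < h < i < j on the vertex set. Then K (dimension 2) consists of the simplices:

  0-simplices (10): a, b, c, d, e, f, g, h, i, j
  1-simplices (30): ad, af, ah, aj, bc, bd, be, bg, bi, bj, cf, cg, ch, ci, cj, dg, dh, di, dj, ef, eg, eh, ei, ej, fh, fi, fj, gh, gi, hj
  2-simplices (20): adh, adj, afh, afj, bcg, bci, bdi, bdj, beg, bej, cfi, cfj, cgh, chj, dgh, dgi, efh, efi, egi, ehj

so the chain groups are C_0 ≅ Z^10, C_1 ≅ Z^30, C_2 ≅ Z^20.

The boundary map ∂_1: C_1 → C_0 maps an edge to its endpoints' difference, ∂[p,q] = q − p.
As a 10×30 matrix over Z this has rank 9, with invariant factors (1,1,1,1,1,1,1,1,1).

∂_2: C_2 → C_1 sends each 2-simplex [p,q,r] to [q,r] − [p,r] + [p,q]. For instance
  ∂afj = fj − aj + af,
  ∂efh = fh − eh + ef.
As a 30×20 matrix over Z this has rank 20, with invariant factors (1,1,1,1,1,1,1,1,1,1,1,1,1,1,1,1,1,1,1,2).

Computing H_k = (kernel of ∂_k) / (image of ∂_{k+1}):

  H_0: rank C_0 − rank ∂_1 = 10 − 9 = 1, and the invariant factors of ∂_1 are all 1, so H_0 = Z.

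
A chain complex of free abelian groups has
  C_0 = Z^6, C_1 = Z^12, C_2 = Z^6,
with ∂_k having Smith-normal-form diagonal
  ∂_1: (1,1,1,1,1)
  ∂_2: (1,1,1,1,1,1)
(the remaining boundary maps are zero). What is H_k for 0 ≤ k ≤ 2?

H_0 = Z,  H_1 = Z,  H_2 = 0.

H_0: b_0 = 6 − 0 − 5 = 1; torsion from ∂_1 factors > 1: none. So H_0 = Z.
H_1: b_1 = 12 − 5 − 6 = 1; torsion from ∂_2 factors > 1: none. So H_1 = Z.
H_2: b_2 = 6 − 6 − 0 = 0; torsion from ∂_3 factors > 1: none. So H_2 = 0.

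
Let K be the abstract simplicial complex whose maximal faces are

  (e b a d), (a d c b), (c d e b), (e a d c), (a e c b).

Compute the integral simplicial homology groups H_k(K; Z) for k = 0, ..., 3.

Order the vertices as a < b < c < d < e. Listing each simplex with vertices in this order, K has dimension 3 with simplices:

  0-simplices (5): a, b, c, d, e
  1-simplices (10): ab, ac, ad, ae, bc, bd, be, cd, ce, de
  2-simplices (10): abc, abd, abe, acd, ace, ade, bcd, bce, bde, cde
  3-simplices (5): abcd, abce, abde, acde, bcde

so the chain groups are C_0 ≅ Z^5, C_1 ≅ Z^10, C_2 ≅ Z^10, C_3 ≅ Z^5.

Boundary ∂_1: C_1 → C_0 maps an edge to its endpoints' difference, ∂[p,q] = q − p. For instance
  ∂de = e − d.
As a 5×10 matrix over Z this has rank 4, with invariant factors (1,1,1,1).

∂_2: C_2 → C_1 sends each 2-simplex [p,q,r] to [q,r] − [p,r] + [p,q]. For instance
  ∂ade = de − ae + ad,
  ∂abd = bd − ad + ab.
The resulting 10×10 matrix has rank 6, and its Smith normal form has invariant factors (1,1,1,1,1,1).

Boundary ∂_3: C_3 → C_2 sends each 3-simplex σ to the alternating sum Σ_i (−1)^i (σ with its i-th vertex removed). For instance
  ∂abcd = bcd − acd + abd − abc,
  ∂abde = bde − ade + abe − abd.
As a 10×5 matrix over Z this has rank 4, with invariant factors (1,1,1,1).

From H_k ≅ ker(∂_k) / im(∂_{k+1}) we obtain:

  H_0: rank C_0 − rank ∂_1 = 5 − 4 = 1, and the invariant factors of ∂_1 are all 1, so H_0 = Z.
  H_1: rank ker ∂_1 − rank ∂_2 = (10 − 4) − 6 = 0, and the invariant factors of ∂_2 are all 1, so H_1 = 0.
  H_2: rank ker ∂_2 − rank ∂_3 = (10 − 6) − 4 = 0, and the invariant factors of ∂_3 are all 1, so H_2 = 0.
  H_3: rank ker ∂_3 − rank ∂_4 = (5 − 4) − 0 = 1, and there is no ∂_4, so H_3 = Z.

(K is a triangulation of the 3-sphere S^3.)

H_0 = Z,  H_1 = 0,  H_2 = 0,  H_3 = Z.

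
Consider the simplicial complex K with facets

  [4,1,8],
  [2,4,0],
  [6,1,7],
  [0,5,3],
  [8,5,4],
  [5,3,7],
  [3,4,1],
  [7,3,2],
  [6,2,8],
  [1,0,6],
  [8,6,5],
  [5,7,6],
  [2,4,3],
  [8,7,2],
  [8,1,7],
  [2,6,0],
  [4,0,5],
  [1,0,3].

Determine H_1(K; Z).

H_1 ≅ Z ⊕ Z_2.

Fix the vertex order 0 < 1 < 2 < 3 < 4 < 5 < 6 < 7 < 8 and write every simplex with vertices in increasing order. Then dim K = 2 and the simplices of K are:

  0-simplices (9): [0], [1], [2], [3], [4], [5], [6], [7], [8]
  1-simplices (27): (27 of them)
  2-simplices (18): [0,1,3], [0,1,6], [0,2,4], [0,2,6], [0,3,5], [0,4,5], [1,3,4], [1,4,8], [1,6,7], [1,7,8], [2,3,4], [2,3,7], [2,6,8], [2,7,8], [3,5,7], [4,5,8], [5,6,7], [5,6,8]

so the chain groups are C_0 ≅ Z^9, C_1 ≅ Z^27, C_2 ≅ Z^18.

Boundary ∂_1: C_1 → C_0 sends each edge [p,q] (with p < q) to q − p. For instance
  ∂[0,1] = [1] − [0].
As a 9×27 matrix over Z this has rank 8, with invariant factors (1,1,1,1,1,1,1,1).

∂_2: C_2 → C_1 maps a triangle to the signed sum of its edges. For instance
  ∂[2,3,4] = [3,4] − [2,4] + [2,3],
  ∂[0,2,4] = [2,4] − [0,4] + [0,2].
The resulting 27×18 matrix has rank 18, and its Smith normal form has invariant factors (1,1,1,1,1,1,1,1,1,1,1,1,1,1,1,1,1,2).

Reading off H_k = ker ∂_k / im ∂_{k+1}:

  H_1: rank ker ∂_1 − rank ∂_2 = (27 − 8) − 18 = 1, and ∂_2 has invariant factor 2 > 1, so H_1 = Z ⊕ Z_2.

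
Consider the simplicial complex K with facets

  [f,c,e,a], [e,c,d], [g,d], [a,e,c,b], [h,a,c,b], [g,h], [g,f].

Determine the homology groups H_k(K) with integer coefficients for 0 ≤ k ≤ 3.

Order the vertices as a < b < c < d < e < f < g < h. Listing each simplex with vertices in this order, K has dimension 3 with simplices:

  0-simplices (8): a, b, c, d, e, f, g, h
  1-simplices (17): ab, ac, ae, af, ah, bc, be, bh, cd, ce, cf, ch, de, dg, ef, fg, gh
  2-simplices (11): abc, abe, abh, ace, acf, ach, aef, bce, bch, cde, cef
  3-simplices (3): abce, abch, acef

giving chain groups C_0 ≅ Z^8, C_1 ≅ Z^17, C_2 ≅ Z^11, C_3 ≅ Z^3.

Boundary ∂_1: C_1 → C_0 maps an edge to its endpoints' difference, ∂[p,q] = q − p. For instance
  ∂cd = d − c.
As a 8×17 matrix over Z this has rank 7, with invariant factors (1,1,1,1,1,1,1).

Boundary ∂_2: C_2 → C_1 sends each 2-simplex [p,q,r] to [q,r] − [p,r] + [p,q]. For instance
  ∂abe = be − ae + ab,
  ∂aef = ef − af + ae.
The resulting 17×11 matrix has rank 8, and its Smith normal form has invariant factors (1,1,1,1,1,1,1,1).

∂_3: C_3 → C_2 sends each 3-simplex σ to the alternating sum Σ_i (−1)^i (σ with its i-th vertex removed). For instance
  ∂acef = cef − aef + acf − ace,
  ∂abch = bch − ach + abh − abc.
As a 11×3 matrix over Z this has rank 3, with invariant factors (1,1,1).

Reading off H_k = ker ∂_k / im ∂_{k+1}:

  H_0: rank C_0 − rank ∂_1 = 8 − 7 = 1, and the invariant factors of ∂_1 are all 1, so H_0 = Z.
  H_1: rank ker ∂_1 − rank ∂_2 = (17 − 7) − 8 = 2, and the invariant factors of ∂_2 are all 1, so H_1 = Z^2.
  H_2: rank ker ∂_2 − rank ∂_3 = (11 − 8) − 3 = 0, and the invariant factors of ∂_3 are all 1, so H_2 = 0.
  H_3: rank ker ∂_3 − rank ∂_4 = (3 − 3) − 0 = 0, and there is no ∂_4, so H_3 = 0.

As a check, the Euler characteristic is 8 − 17 + 11 − 3 = -1, which agrees with 1 − 2 + 0 − 0 = -1.

H_0 = Z,  H_1 = Z^2,  H_2 = 0,  H_3 = 0.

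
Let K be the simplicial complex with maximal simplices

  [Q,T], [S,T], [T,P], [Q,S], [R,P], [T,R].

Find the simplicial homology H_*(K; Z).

Take the total order P < Q < R < S < T on the vertex set. Then K (dimension 1) consists of the simplices:

  0-simplices (5): P, Q, R, S, T
  1-simplices (6): PR, PT, QS, QT, RT, ST

Hence C_0 ≅ Z^5, C_1 ≅ Z^6.

Boundary ∂_1: C_1 → C_0 is given by ∂[p,q] = [q] − [p]. For instance
  ∂QS = S − Q.
As a 5×6 matrix over Z this has rank 4, with invariant factors (1,1,1,1).

From H_k ≅ ker(∂_k) / im(∂_{k+1}) we obtain:

  H_0: rank C_0 − rank ∂_1 = 5 − 4 = 1, and the invariant factors of ∂_1 are all 1, so H_0 = Z.
  H_1: rank ker ∂_1 − rank ∂_2 = (6 − 4) − 0 = 2, and there is no ∂_2, so H_1 = Z^2.

H_0 = Z,  H_1 = Z^2.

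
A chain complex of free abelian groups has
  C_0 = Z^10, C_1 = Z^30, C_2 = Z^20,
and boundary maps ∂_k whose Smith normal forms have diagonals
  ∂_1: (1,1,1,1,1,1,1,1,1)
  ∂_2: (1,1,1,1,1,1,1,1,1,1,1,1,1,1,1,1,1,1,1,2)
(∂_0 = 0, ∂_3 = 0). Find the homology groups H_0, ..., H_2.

H_0 = Z,  H_1 = Z ⊕ Z/2,  H_2 = 0.

H_0: b_0 = 10 − 0 − 9 = 1; torsion from ∂_1 factors > 1: none. So H_0 = Z.
H_1: b_1 = 30 − 9 − 20 = 1; torsion from ∂_2 factors > 1: [2]. So H_1 = Z ⊕ Z/2.
H_2: b_2 = 20 − 20 − 0 = 0; torsion from ∂_3 factors > 1: none. So H_2 = 0.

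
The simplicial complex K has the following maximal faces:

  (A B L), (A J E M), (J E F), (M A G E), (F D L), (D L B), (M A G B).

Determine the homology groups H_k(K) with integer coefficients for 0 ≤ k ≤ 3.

H_0 = Z,  H_1 = Z,  H_2 = 0,  H_3 = 0.

We work with the vertex ordering A < B < D < E < F < G < J < L < M. The simplices of K, each written with vertices in increasing order, are:

  0-simplices (9): A, B, D, E, F, G, J, L, M
  1-simplices (20): AB, AE, AG, AJ, AL, AM, BD, BG, BL, BM, DF, DL, EF, EG, EJ, EM, FJ, FL, GM, JM
  2-simplices (14): ABG, ABL, ABM, AEG, AEJ, AEM, AGM, AJM, BDL, BGM, DFL, EFJ, EGM, EJM
  3-simplices (3): ABGM, AEGM, AEJM

Hence C_0 ≅ Z^9, C_1 ≅ Z^20, C_2 ≅ Z^14, C_3 ≅ Z^3.

∂_1: C_1 → C_0 is given by ∂[p,q] = [q] − [p].
As a 9×20 matrix over Z this has rank 8, with invariant factors (1,1,1,1,1,1,1,1).

∂_2: C_2 → C_1 sends each 2-simplex [p,q,r] to [q,r] − [p,r] + [p,q]. For instance
  ∂AGM = GM − AM + AG,
  ∂ABL = BL − AL + AB.
The resulting 20×14 matrix has rank 11, and its Smith normal form has invariant factors (1,1,1,1,1,1,1,1,1,1,1).

∂_3: C_3 → C_2 sends each 3-simplex σ to the alternating sum Σ_i (−1)^i (σ with its i-th vertex removed). For instance
  ∂ABGM = BGM − AGM + ABM − ABG,
  ∂AEGM = EGM − AGM + AEM − AEG.
As a 14×3 matrix over Z this has rank 3, with invariant factors (1,1,1).

Computing H_k = (kernel of ∂_k) / (image of ∂_{k+1}):

  H_0: rank C_0 − rank ∂_1 = 9 − 8 = 1, and the invariant factors of ∂_1 are all 1, so H_0 = Z.
  H_1: rank ker ∂_1 − rank ∂_2 = (20 − 8) − 11 = 1, and the invariant factors of ∂_2 are all 1, so H_1 = Z.
  H_2: rank ker ∂_2 − rank ∂_3 = (14 − 11) − 3 = 0, and the invariant factors of ∂_3 are all 1, so H_2 = 0.
  H_3: rank ker ∂_3 − rank ∂_4 = (3 − 3) − 0 = 0, and there is no ∂_4, so H_3 = 0.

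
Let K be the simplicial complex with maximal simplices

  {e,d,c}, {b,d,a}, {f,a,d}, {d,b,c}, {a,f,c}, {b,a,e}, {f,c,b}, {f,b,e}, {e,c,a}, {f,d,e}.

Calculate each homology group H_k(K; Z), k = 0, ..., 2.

H_0 = Z,  H_1 = Z/2Z,  H_2 = 0.

K has 6 vertices, 15 edges, 10 triangles.
rank ∂_0 = 0, rank ∂_1 = 5 ⇒ b_0 = 6 − 0 − 5 = 1; all invariant factors of ∂_1 are 1 so no torsion. So H_0 ≅ Z.
rank ∂_1 = 5, rank ∂_2 = 10 ⇒ b_1 = 15 − 5 − 10 = 0; ∂_2 has invariant factor(s) [2] giving torsion. So H_1 ≅ Z/2Z.
rank ∂_2 = 10, rank ∂_3 = 0 ⇒ b_2 = 10 − 10 − 0 = 0. So H_2 ≅ 0.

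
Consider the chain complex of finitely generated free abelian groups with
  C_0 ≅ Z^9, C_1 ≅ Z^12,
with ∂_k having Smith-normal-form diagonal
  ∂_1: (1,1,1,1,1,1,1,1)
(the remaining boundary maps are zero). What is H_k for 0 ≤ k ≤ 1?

H_0: b_0 = 9 − 0 − 8 = 1; torsion from ∂_1 factors > 1: none. So H_0 = Z.
H_1: b_1 = 12 − 8 − 0 = 4; torsion from ∂_2 factors > 1: none. So H_1 = Z^4.

H_0 = Z,  H_1 = Z^4.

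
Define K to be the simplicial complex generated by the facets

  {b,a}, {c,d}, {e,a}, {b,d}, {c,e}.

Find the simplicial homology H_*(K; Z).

H_0 ≅ Z,  H_1 ≅ Z.

We work with the vertex ordering a < b < c < d < e. The simplices of K, each written with vertices in increasing order, are:

  0-simplices (5): a, b, c, d, e
  1-simplices (5): ab, ae, bd, cd, ce

so the chain groups are C_0 ≅ Z^5, C_1 ≅ Z^5.

Boundary ∂_1: C_1 → C_0 maps an edge to its endpoints' difference, ∂[p,q] = q − p. For instance
  ∂ce = e − c.
As a 5×5 matrix over Z this has rank 4, with invariant factors (1,1,1,1).

Now H_k = ker ∂_k / im ∂_{k+1}, so:

  H_0: rank C_0 − rank ∂_1 = 5 − 4 = 1, and the invariant factors of ∂_1 are all 1, so H_0 ≅ Z.
  H_1: rank ker ∂_1 − rank ∂_2 = (5 − 4) − 0 = 1, and there is no ∂_2, so H_1 ≅ Z.

(K is a triangulation of the circle S^1.)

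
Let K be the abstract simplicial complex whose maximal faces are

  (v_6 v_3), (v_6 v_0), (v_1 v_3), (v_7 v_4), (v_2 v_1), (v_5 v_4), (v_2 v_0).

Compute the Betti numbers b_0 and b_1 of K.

b_0 = 2, b_1 = 1.

K has 8 vertices, 7 edges.
rank ∂_0 = 0, rank ∂_1 = 6 ⇒ b_0 = 8 − 0 − 6 = 2; all invariant factors of ∂_1 are 1 so no torsion. So H_0 ≅ Z^2.
rank ∂_1 = 6, rank ∂_2 = 0 ⇒ b_1 = 7 − 6 − 0 = 1. So H_1 ≅ Z.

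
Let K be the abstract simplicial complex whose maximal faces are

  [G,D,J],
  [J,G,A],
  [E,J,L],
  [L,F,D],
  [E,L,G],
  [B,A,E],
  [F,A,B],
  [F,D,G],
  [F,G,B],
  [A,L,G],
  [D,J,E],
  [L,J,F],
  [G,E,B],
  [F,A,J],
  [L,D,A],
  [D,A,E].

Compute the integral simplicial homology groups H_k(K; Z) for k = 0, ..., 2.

H_0 ≅ Z,  H_1 ≅ Z^2,  H_2 ≅ Z.

Fix the vertex order A < B < D < E < F < G < J < L and write every simplex with vertices in increasing order. Then dim K = 2 and the simplices of K are:

  0-simplices (8): A, B, D, E, F, G, J, L
  1-simplices (24): AB, AD, AE, AF, AG, AJ, AL, BE, BF, BG, DE, DF, DG, DJ, DL, EG, EJ, EL, FG, FJ, FL, GJ, GL, JL
  2-simplices (16): ABE, ABF, ADE, ADL, AFJ, AGJ, AGL, BEG, BFG, DEJ, DFG, DFL, DGJ, EGL, EJL, FJL

giving chain groups C_0 ≅ Z^8, C_1 ≅ Z^24, C_2 ≅ Z^16.

∂_1: C_1 → C_0 maps an edge to its endpoints' difference, ∂[p,q] = q − p. For instance
  ∂GL = L − G.
This gives a 8×24 integer matrix of rank 7; reducing to Smith normal form yields diagonal entries (1,1,1,1,1,1,1).

The boundary map ∂_2: C_2 → C_1 acts by ∂[p,q,r] = [q,r] − [p,r] + [p,q]. For instance
  ∂BEG = EG − BG + BE,
  ∂ADE = DE − AE + AD.
As a 24×16 matrix over Z this has rank 15, with invariant factors (1,1,1,1,1,1,1,1,1,1,1,1,1,1,1).

Now H_k = ker ∂_k / im ∂_{k+1}, so:

  H_0: rank C_0 − rank ∂_1 = 8 − 7 = 1, and the invariant factors of ∂_1 are all 1, so H_0 = Z.
  H_1: rank ker ∂_1 − rank ∂_2 = (24 − 7) − 15 = 2, and the invariant factors of ∂_2 are all 1, so H_1 = Z^2.
  H_2: rank ker ∂_2 − rank ∂_3 = (16 − 15) − 0 = 1, and there is no ∂_3, so H_2 = Z.

As a check, the Euler characteristic is 8 − 24 + 16 = 0, which agrees with 1 − 2 + 1 = 0.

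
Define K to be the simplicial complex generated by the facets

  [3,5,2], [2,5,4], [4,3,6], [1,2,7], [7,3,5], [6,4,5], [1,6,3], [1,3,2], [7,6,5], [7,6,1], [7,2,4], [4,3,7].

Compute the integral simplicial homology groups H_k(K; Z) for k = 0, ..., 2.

H_0 = Z,  H_1 = Z/2,  H_2 = 0.

We work with the vertex ordering 1 < 2 < 3 < 4 < 5 < 6 < 7. The simplices of K, each written with vertices in increasing order, are:

  0-simplices (7): [1], [2], [3], [4], [5], [6], [7]
  1-simplices (18): [1,2], [1,3], [1,6], [1,7], [2,3], [2,4], [2,5], [2,7], [3,4], [3,5], [3,6], [3,7], [4,5], [4,6], [4,7], [5,6], [5,7], [6,7]
  2-simplices (12): [1,2,3], [1,2,7], [1,3,6], [1,6,7], [2,3,5], [2,4,5], [2,4,7], [3,4,6], [3,4,7], [3,5,7], [4,5,6], [5,6,7]

so the chain groups are C_0 ≅ Z^7, C_1 ≅ Z^18, C_2 ≅ Z^12.

The boundary map ∂_1: C_1 → C_0 sends each edge [p,q] (with p < q) to q − p. For instance
  ∂[5,6] = [6] − [5].
The resulting 7×18 matrix has rank 6, and its Smith normal form has invariant factors (1,1,1,1,1,1).

Boundary ∂_2: C_2 → C_1 maps a triangle to the signed sum of its edges. For instance
  ∂[1,2,3] = [2,3] − [1,3] + [1,2],
  ∂[1,3,6] = [3,6] − [1,6] + [1,3].
This gives a 18×12 integer matrix of rank 12; reducing to Smith normal form yields diagonal entries (1,1,1,1,1,1,1,1,1,1,1,2).

Reading off H_k = ker ∂_k / im ∂_{k+1}:

  H_0: rank C_0 − rank ∂_1 = 7 − 6 = 1, and the invariant factors of ∂_1 are all 1, so H_0 ≅ Z.
  H_1: rank ker ∂_1 − rank ∂_2 = (18 − 6) − 12 = 0, and ∂_2 has invariant factor 2 > 1, so H_1 ≅ Z/2.
  H_2: rank ker ∂_2 − rank ∂_3 = (12 − 12) − 0 = 0, and there is no ∂_3, so H_2 ≅ 0.

As a check, the Euler characteristic is 7 − 18 + 12 = 1, which agrees with 1 − 0 + 0 = 1.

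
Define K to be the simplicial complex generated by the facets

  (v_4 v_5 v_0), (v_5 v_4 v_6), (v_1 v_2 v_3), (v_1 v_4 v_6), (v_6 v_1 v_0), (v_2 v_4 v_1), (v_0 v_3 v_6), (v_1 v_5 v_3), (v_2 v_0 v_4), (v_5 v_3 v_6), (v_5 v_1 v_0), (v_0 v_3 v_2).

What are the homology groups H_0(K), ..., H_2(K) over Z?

H_0 = Z,  H_1 = Z/2,  H_2 = 0.

We work with the vertex ordering v_0 < v_1 < v_2 < v_3 < v_4 < v_5 < v_6. The simplices of K, each written with vertices in increasing order, are:

  0-simplices (7): [v_0], [v_1], [v_2], [v_3], [v_4], [v_5], [v_6]
  1-simplices (18): (18 of them)
  2-simplices (12): (12 of them)

Hence C_0 ≅ Z^7, C_1 ≅ Z^18, C_2 ≅ Z^12.

The boundary map ∂_1: C_1 → C_0 is given by ∂[p,q] = [q] − [p]. For instance
  ∂[v_3,v_6] = [v_6] − [v_3].
As a 7×18 matrix over Z this has rank 6, with invariant factors (1,1,1,1,1,1).

The boundary map ∂_2: C_2 → C_1 sends each 2-simplex [p,q,r] to [q,r] − [p,r] + [p,q]. For instance
  ∂[v_4,v_5,v_6] = [v_5,v_6] − [v_4,v_6] + [v_4,v_5],
  ∂[v_0,v_2,v_4] = [v_2,v_4] − [v_0,v_4] + [v_0,v_2].
As a 18×12 matrix over Z this has rank 12, with invariant factors (1,1,1,1,1,1,1,1,1,1,1,2).

Now H_k = ker ∂_k / im ∂_{k+1}, so:

  H_0: rank C_0 − rank ∂_1 = 7 − 6 = 1, and the invariant factors of ∂_1 are all 1, so H_0 ≅ Z.
  H_1: rank ker ∂_1 − rank ∂_2 = (18 − 6) − 12 = 0, and ∂_2 has invariant factor 2 > 1, so H_1 ≅ Z/2.
  H_2: rank ker ∂_2 − rank ∂_3 = (12 − 12) − 0 = 0, and there is no ∂_3, so H_2 ≅ 0.

As a check, the Euler characteristic is 7 − 18 + 12 = 1, which agrees with 1 − 0 + 0 = 1.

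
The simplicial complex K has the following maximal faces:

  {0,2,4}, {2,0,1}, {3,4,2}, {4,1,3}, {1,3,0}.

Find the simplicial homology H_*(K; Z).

H_0 = Z,  H_1 = Z,  H_2 = 0.

Order the vertices as 0 < 1 < 2 < 3 < 4. Listing each simplex with vertices in this order, K has dimension 2 with simplices:

  0-simplices (5): [0], [1], [2], [3], [4]
  1-simplices (10): [0,1], [0,2], [0,3], [0,4], [1,2], [1,3], [1,4], [2,3], [2,4], [3,4]
  2-simplices (5): [0,1,2], [0,1,3], [0,2,4], [1,3,4], [2,3,4]

giving chain groups C_0 ≅ Z^5, C_1 ≅ Z^10, C_2 ≅ Z^5.

The boundary map ∂_1: C_1 → C_0 is given by ∂[p,q] = [q] − [p]. For instance
  ∂[1,2] = [2] − [1].
This gives a 5×10 integer matrix of rank 4; reducing to Smith normal form yields diagonal entries (1,1,1,1).

The boundary map ∂_2: C_2 → C_1 acts by ∂[p,q,r] = [q,r] − [p,r] + [p,q]. For instance
  ∂[0,2,4] = [2,4] − [0,4] + [0,2],
  ∂[0,1,3] = [1,3] − [0,3] + [0,1].
This gives a 10×5 integer matrix of rank 5; reducing to Smith normal form yields diagonal entries (1,1,1,1,1).

From H_k ≅ ker(∂_k) / im(∂_{k+1}) we obtain:

  H_0: rank C_0 − rank ∂_1 = 5 − 4 = 1, and the invariant factors of ∂_1 are all 1, so H_0 ≅ Z.
  H_1: rank ker ∂_1 − rank ∂_2 = (10 − 4) − 5 = 1, and the invariant factors of ∂_2 are all 1, so H_1 ≅ Z.
  H_2: rank ker ∂_2 − rank ∂_3 = (5 − 5) − 0 = 0, and there is no ∂_3, so H_2 ≅ 0.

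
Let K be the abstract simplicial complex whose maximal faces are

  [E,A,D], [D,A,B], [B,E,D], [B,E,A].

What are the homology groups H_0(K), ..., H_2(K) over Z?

Order the vertices as A < B < D < E. Listing each simplex with vertices in this order, K has dimension 2 with simplices:

  0-simplices (4): A, B, D, E
  1-simplices (6): AB, AD, AE, BD, BE, DE
  2-simplices (4): ABD, ABE, ADE, BDE

giving chain groups C_0 ≅ Z^4, C_1 ≅ Z^6, C_2 ≅ Z^4.

Boundary ∂_1: C_1 → C_0 sends each edge [p,q] (with p < q) to q − p.
As a 4×6 matrix over Z this has rank 3, with invariant factors (1,1,1).

The boundary map ∂_2: C_2 → C_1 maps a triangle to the signed sum of its edges. For instance
  ∂ABE = BE − AE + AB,
  ∂ADE = DE − AE + AD.
As a 6×4 matrix over Z this has rank 3, with invariant factors (1,1,1).

Now H_k = ker ∂_k / im ∂_{k+1}, so:

  H_0: rank C_0 − rank ∂_1 = 4 − 3 = 1, and the invariant factors of ∂_1 are all 1, so H_0 = Z.
  H_1: rank ker ∂_1 − rank ∂_2 = (6 − 3) − 3 = 0, and the invariant factors of ∂_2 are all 1, so H_1 = 0.
  H_2: rank ker ∂_2 − rank ∂_3 = (4 − 3) − 0 = 1, and there is no ∂_3, so H_2 = Z.

(K is a triangulation of the 2-sphere S^2.)

H_0 ≅ Z,  H_1 = 0,  H_2 ≅ Z.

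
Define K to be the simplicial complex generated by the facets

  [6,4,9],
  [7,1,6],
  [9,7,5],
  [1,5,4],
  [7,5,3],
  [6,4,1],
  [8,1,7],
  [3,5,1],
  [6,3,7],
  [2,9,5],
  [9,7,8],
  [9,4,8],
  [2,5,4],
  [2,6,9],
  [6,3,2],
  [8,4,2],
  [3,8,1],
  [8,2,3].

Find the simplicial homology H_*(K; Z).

Take the total order 1 < 2 < 3 < 4 < 5 < 6 < 7 < 8 < 9 on the vertex set. Then K (dimension 2) consists of the simplices:

  0-simplices (9): [1], [2], [3], [4], [5], [6], [7], [8], [9]
  1-simplices (27): (27 of them)
  2-simplices (18): [1,3,5], [1,3,8], [1,4,5], [1,4,6], [1,6,7], [1,7,8], [2,3,6], [2,3,8], [2,4,5], [2,4,8], [2,5,9], [2,6,9], [3,5,7], [3,6,7], [4,6,9], [4,8,9], [5,7,9], [7,8,9]

so the chain groups are C_0 ≅ Z^9, C_1 ≅ Z^27, C_2 ≅ Z^18.

The boundary map ∂_1: C_1 → C_0 sends each edge [p,q] (with p < q) to q − p.
This gives a 9×27 integer matrix of rank 8; reducing to Smith normal form yields diagonal entries (1,1,1,1,1,1,1,1).

The boundary map ∂_2: C_2 → C_1 acts by ∂[p,q,r] = [q,r] − [p,r] + [p,q]. For instance
  ∂[4,6,9] = [6,9] − [4,9] + [4,6],
  ∂[4,8,9] = [8,9] − [4,9] + [4,8].
The 27×18 boundary matrix has rank 18 and Smith normal form diag(1,1,1,1,1,1,1,1,1,1,1,1,1,1,1,1,1,2).

From H_k ≅ ker(∂_k) / im(∂_{k+1}) we obtain:

  H_0: rank C_0 − rank ∂_1 = 9 − 8 = 1, and the invariant factors of ∂_1 are all 1, so H_0 = Z.
  H_1: rank ker ∂_1 − rank ∂_2 = (27 − 8) − 18 = 1, and ∂_2 has invariant factor 2 > 1, so H_1 = Z ⊕ Z/2.
  H_2: rank ker ∂_2 − rank ∂_3 = (18 − 18) − 0 = 0, and there is no ∂_3, so H_2 = 0.

H_0 ≅ Z,  H_1 ≅ Z ⊕ Z/2,  H_2 = 0.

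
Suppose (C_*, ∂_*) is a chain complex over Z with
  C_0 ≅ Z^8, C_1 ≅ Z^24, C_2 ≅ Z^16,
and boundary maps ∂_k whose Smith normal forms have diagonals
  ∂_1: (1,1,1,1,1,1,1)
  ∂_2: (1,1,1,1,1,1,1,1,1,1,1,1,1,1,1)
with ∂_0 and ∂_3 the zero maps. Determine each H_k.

H_0: b_0 = 8 − 0 − 7 = 1; torsion from ∂_1 factors > 1: none. So H_0 ≅ Z.
H_1: b_1 = 24 − 7 − 15 = 2; torsion from ∂_2 factors > 1: none. So H_1 ≅ Z^2.
H_2: b_2 = 16 − 15 − 0 = 1; torsion from ∂_3 factors > 1: none. So H_2 ≅ Z.

H_0 ≅ Z,  H_1 ≅ Z^2,  H_2 ≅ Z.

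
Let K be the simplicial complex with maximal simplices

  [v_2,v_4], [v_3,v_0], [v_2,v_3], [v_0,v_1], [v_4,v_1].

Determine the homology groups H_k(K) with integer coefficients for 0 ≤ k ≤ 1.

Fix the vertex order v_0 < v_1 < v_2 < v_3 < v_4 and write every simplex with vertices in increasing order. Then dim K = 1 and the simplices of K are:

  0-simplices (5): [v_0], [v_1], [v_2], [v_3], [v_4]
  1-simplices (5): [v_0,v_1], [v_0,v_3], [v_1,v_4], [v_2,v_3], [v_2,v_4]

so the chain groups are C_0 ≅ Z^5, C_1 ≅ Z^5.

Boundary ∂_1: C_1 → C_0 maps an edge to its endpoints' difference, ∂[p,q] = q − p. For instance
  ∂[v_2,v_4] = [v_4] − [v_2].
The resulting 5×5 matrix has rank 4, and its Smith normal form has invariant factors (1,1,1,1).

From H_k ≅ ker(∂_k) / im(∂_{k+1}) we obtain:

  H_0: rank C_0 − rank ∂_1 = 5 − 4 = 1, and the invariant factors of ∂_1 are all 1, so H_0 = Z.
  H_1: rank ker ∂_1 − rank ∂_2 = (5 − 4) − 0 = 1, and there is no ∂_2, so H_1 = Z.

As a check, the Euler characteristic is 5 − 5 = 0, which agrees with 1 − 1 = 0.

H_0 = Z,  H_1 = Z.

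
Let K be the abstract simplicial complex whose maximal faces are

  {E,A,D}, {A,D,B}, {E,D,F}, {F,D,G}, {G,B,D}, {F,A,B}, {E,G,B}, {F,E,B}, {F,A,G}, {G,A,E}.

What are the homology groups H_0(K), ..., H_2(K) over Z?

H_0 ≅ Z,  H_1 ≅ Z/2Z,  H_2 = 0.

Order the vertices as A < B < D < E < F < G. Listing each simplex with vertices in this order, K has dimension 2 with simplices:

  0-simplices (6): A, B, D, E, F, G
  1-simplices (15): AB, AD, AE, AF, AG, BD, BE, BF, BG, DE, DF, DG, EF, EG, FG
  2-simplices (10): ABD, ABF, ADE, AEG, AFG, BDG, BEF, BEG, DEF, DFG

so the chain groups are C_0 ≅ Z^6, C_1 ≅ Z^15, C_2 ≅ Z^10.

Boundary ∂_1: C_1 → C_0 maps an edge to its endpoints' difference, ∂[p,q] = q − p. For instance
  ∂AE = E − A.
The 6×15 boundary matrix has rank 5 and Smith normal form diag(1,1,1,1,1).

The boundary map ∂_2: C_2 → C_1 acts by ∂[p,q,r] = [q,r] − [p,r] + [p,q]. For instance
  ∂AEG = EG − AG + AE,
  ∂BDG = DG − BG + BD.
This gives a 15×10 integer matrix of rank 10; reducing to Smith normal form yields diagonal entries (1,1,1,1,1,1,1,1,1,2).

From H_k ≅ ker(∂_k) / im(∂_{k+1}) we obtain:

  H_0: rank C_0 − rank ∂_1 = 6 − 5 = 1, and the invariant factors of ∂_1 are all 1, so H_0 ≅ Z.
  H_1: rank ker ∂_1 − rank ∂_2 = (15 − 5) − 10 = 0, and ∂_2 has invariant factor 2 > 1, so H_1 ≅ Z/2Z.
  H_2: rank ker ∂_2 − rank ∂_3 = (10 − 10) − 0 = 0, and there is no ∂_3, so H_2 ≅ 0.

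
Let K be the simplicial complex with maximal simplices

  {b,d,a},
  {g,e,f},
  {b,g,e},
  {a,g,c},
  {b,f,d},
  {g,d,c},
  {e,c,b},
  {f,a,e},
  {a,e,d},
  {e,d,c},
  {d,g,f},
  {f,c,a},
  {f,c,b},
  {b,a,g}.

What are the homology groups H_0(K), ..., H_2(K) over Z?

We work with the vertex ordering a < b < c < d < e < f < g. The simplices of K, each written with vertices in increasing order, are:

  0-simplices (7): a, b, c, d, e, f, g
  1-simplices (21): ab, ac, ad, ae, af, ag, bc, bd, be, bf, bg, cd, ce, cf, cg, de, df, dg, ef, eg, fg
  2-simplices (14): abd, abg, acf, acg, ade, aef, bce, bcf, bdf, beg, cde, cdg, dfg, efg

Hence C_0 ≅ Z^7, C_1 ≅ Z^21, C_2 ≅ Z^14.

The boundary map ∂_1: C_1 → C_0 maps an edge to its endpoints' difference, ∂[p,q] = q − p.
As a 7×21 matrix over Z this has rank 6, with invariant factors (1,1,1,1,1,1).

Boundary ∂_2: C_2 → C_1 acts by ∂[p,q,r] = [q,r] − [p,r] + [p,q]. For instance
  ∂bdf = df − bf + bd,
  ∂cde = de − ce + cd.
The 21×14 boundary matrix has rank 13 and Smith normal form diag(1,1,1,1,1,1,1,1,1,1,1,1,1).

From H_k ≅ ker(∂_k) / im(∂_{k+1}) we obtain:

  H_0: rank C_0 − rank ∂_1 = 7 − 6 = 1, and the invariant factors of ∂_1 are all 1, so H_0 = Z.
  H_1: rank ker ∂_1 − rank ∂_2 = (21 − 6) − 13 = 2, and the invariant factors of ∂_2 are all 1, so H_1 = Z^2.
  H_2: rank ker ∂_2 − rank ∂_3 = (14 − 13) − 0 = 1, and there is no ∂_3, so H_2 = Z.

As a check, the Euler characteristic is 7 − 21 + 14 = 0, which agrees with 1 − 2 + 1 = 0.
(K is a triangulation of the torus T^2.)

H_0 ≅ Z,  H_1 ≅ Z^2,  H_2 ≅ Z.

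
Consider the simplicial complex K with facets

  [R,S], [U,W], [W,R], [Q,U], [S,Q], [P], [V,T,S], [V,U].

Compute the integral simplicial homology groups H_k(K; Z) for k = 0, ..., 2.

H_0 ≅ Z^2,  H_1 ≅ Z^2,  H_2 = 0.

Take the total order P < Q < R < S < T < U < V < W on the vertex set. Then K (dimension 2) consists of the simplices:

  0-simplices (8): P, Q, R, S, T, U, V, W
  1-simplices (9): QS, QU, RS, RW, ST, SV, TV, UV, UW
  2-simplices (1): STV

giving chain groups C_0 ≅ Z^8, C_1 ≅ Z^9, C_2 ≅ Z^1.

∂_1: C_1 → C_0 is given by ∂[p,q] = [q] − [p].
The resulting 8×9 matrix has rank 6, and its Smith normal form has invariant factors (1,1,1,1,1,1).

The boundary map ∂_2: C_2 → C_1 sends each 2-simplex [p,q,r] to [q,r] − [p,r] + [p,q]. For instance
  ∂STV = TV − SV + ST.
As a 9×1 matrix over Z this has rank 1, with invariant factors (1).

Reading off H_k = ker ∂_k / im ∂_{k+1}:

  H_0: rank C_0 − rank ∂_1 = 8 − 6 = 2, and the invariant factors of ∂_1 are all 1, so H_0 ≅ Z^2.
  H_1: rank ker ∂_1 − rank ∂_2 = (9 − 6) − 1 = 2, and the invariant factors of ∂_2 are all 1, so H_1 ≅ Z^2.
  H_2: rank ker ∂_2 − rank ∂_3 = (1 − 1) − 0 = 0, and there is no ∂_3, so H_2 ≅ 0.

As a check, the Euler characteristic is 8 − 9 + 1 = 0, which agrees with 2 − 2 + 0 = 0.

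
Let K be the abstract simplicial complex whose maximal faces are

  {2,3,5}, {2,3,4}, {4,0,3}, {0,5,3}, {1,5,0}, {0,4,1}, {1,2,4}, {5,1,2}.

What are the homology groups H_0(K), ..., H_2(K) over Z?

H_0 = Z,  H_1 = 0,  H_2 = Z.

We work with the vertex ordering 0 < 1 < 2 < 3 < 4 < 5. The simplices of K, each written with vertices in increasing order, are:

  0-simplices (6): [0], [1], [2], [3], [4], [5]
  1-simplices (12): [0,1], [0,3], [0,4], [0,5], [1,2], [1,4], [1,5], [2,3], [2,4], [2,5], [3,4], [3,5]
  2-simplices (8): [0,1,4], [0,1,5], [0,3,4], [0,3,5], [1,2,4], [1,2,5], [2,3,4], [2,3,5]

giving chain groups C_0 ≅ Z^6, C_1 ≅ Z^12, C_2 ≅ Z^8.

The boundary map ∂_1: C_1 → C_0 maps an edge to its endpoints' difference, ∂[p,q] = q − p. For instance
  ∂[1,2] = [2] − [1].
As a 6×12 matrix over Z this has rank 5, with invariant factors (1,1,1,1,1).

Boundary ∂_2: C_2 → C_1 sends each 2-simplex [p,q,r] to [q,r] − [p,r] + [p,q]. For instance
  ∂[1,2,5] = [2,5] − [1,5] + [1,2],
  ∂[1,2,4] = [2,4] − [1,4] + [1,2].
This gives a 12×8 integer matrix of rank 7; reducing to Smith normal form yields diagonal entries (1,1,1,1,1,1,1).

From H_k ≅ ker(∂_k) / im(∂_{k+1}) we obtain:

  H_0: rank C_0 − rank ∂_1 = 6 − 5 = 1, and the invariant factors of ∂_1 are all 1, so H_0 = Z.
  H_1: rank ker ∂_1 − rank ∂_2 = (12 − 5) − 7 = 0, and the invariant factors of ∂_2 are all 1, so H_1 = 0.
  H_2: rank ker ∂_2 − rank ∂_3 = (8 − 7) − 0 = 1, and there is no ∂_3, so H_2 = Z.

As a check, the Euler characteristic is 6 − 12 + 8 = 2, which agrees with 1 − 0 + 1 = 2.
(K is a triangulation of the 2-sphere S^2.)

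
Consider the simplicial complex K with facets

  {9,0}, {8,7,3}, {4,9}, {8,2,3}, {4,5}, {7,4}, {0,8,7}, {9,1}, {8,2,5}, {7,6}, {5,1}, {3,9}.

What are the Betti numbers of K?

b_0 = 1, b_1 = 4, b_2 = 0.

Fix the vertex order 0 < 1 < 2 < 3 < 4 < 5 < 6 < 7 < 8 < 9 and write every simplex with vertices in increasing order. Then dim K = 2 and the simplices of K are:

  0-simplices (10): [0], [1], [2], [3], [4], [5], [6], [7], [8], [9]
  1-simplices (17): [0,7], [0,8], [0,9], [1,5], [1,9], [2,3], [2,5], [2,8], [3,7], [3,8], [3,9], [4,5], [4,7], [4,9], [5,8], [6,7], [7,8]
  2-simplices (4): [0,7,8], [2,3,8], [2,5,8], [3,7,8]

so the chain groups are C_0 ≅ Z^10, C_1 ≅ Z^17, C_2 ≅ Z^4.

The boundary map ∂_1: C_1 → C_0 sends each edge [p,q] (with p < q) to q − p.
This gives a 10×17 integer matrix of rank 9; reducing to Smith normal form yields diagonal entries (1,1,1,1,1,1,1,1,1).

∂_2: C_2 → C_1 sends each 2-simplex [p,q,r] to [q,r] − [p,r] + [p,q]. For instance
  ∂[2,3,8] = [3,8] − [2,8] + [2,3],
  ∂[3,7,8] = [7,8] − [3,8] + [3,7].
This gives a 17×4 integer matrix of rank 4; reducing to Smith normal form yields diagonal entries (1,1,1,1).

Computing H_k = (kernel of ∂_k) / (image of ∂_{k+1}):

  H_0: rank C_0 − rank ∂_1 = 10 − 9 = 1, and the invariant factors of ∂_1 are all 1, so H_0 = Z.
  H_1: rank ker ∂_1 − rank ∂_2 = (17 − 9) − 4 = 4, and the invariant factors of ∂_2 are all 1, so H_1 = Z^4.
  H_2: rank ker ∂_2 − rank ∂_3 = (4 − 4) − 0 = 0, and there is no ∂_3, so H_2 = 0.

Hence the Betti numbers are b_0 = 1, b_1 = 4, b_2 = 0.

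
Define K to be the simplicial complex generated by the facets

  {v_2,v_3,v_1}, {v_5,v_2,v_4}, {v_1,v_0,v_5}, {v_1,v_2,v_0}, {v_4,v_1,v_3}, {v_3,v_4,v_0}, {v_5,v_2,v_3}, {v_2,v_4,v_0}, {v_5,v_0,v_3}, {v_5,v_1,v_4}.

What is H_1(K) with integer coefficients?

H_1 ≅ Z_2.

Order the vertices as v_0 < v_1 < v_2 < v_3 < v_4 < v_5. Listing each simplex with vertices in this order, K has dimension 2 with simplices:

  0-simplices (6): [v_0], [v_1], [v_2], [v_3], [v_4], [v_5]
  1-simplices (15): (15 of them)
  2-simplices (10): [v_0,v_1,v_2], [v_0,v_1,v_5], [v_0,v_2,v_4], [v_0,v_3,v_4], [v_0,v_3,v_5], [v_1,v_2,v_3], [v_1,v_3,v_4], [v_1,v_4,v_5], [v_2,v_3,v_5], [v_2,v_4,v_5]

so the chain groups are C_0 ≅ Z^6, C_1 ≅ Z^15, C_2 ≅ Z^10.

The boundary map ∂_1: C_1 → C_0 is given by ∂[p,q] = [q] − [p].
As a 6×15 matrix over Z this has rank 5, with invariant factors (1,1,1,1,1).

Boundary ∂_2: C_2 → C_1 sends each 2-simplex [p,q,r] to [q,r] − [p,r] + [p,q]. For instance
  ∂[v_0,v_2,v_4] = [v_2,v_4] − [v_0,v_4] + [v_0,v_2],
  ∂[v_1,v_4,v_5] = [v_4,v_5] − [v_1,v_5] + [v_1,v_4].
The 15×10 boundary matrix has rank 10 and Smith normal form diag(1,1,1,1,1,1,1,1,1,2).

Reading off H_k = ker ∂_k / im ∂_{k+1}:

  H_1: rank ker ∂_1 − rank ∂_2 = (15 − 5) − 10 = 0, and ∂_2 has invariant factor 2 > 1, so H_1 ≅ Z_2.

(K is a triangulation of the real projective plane RP^2.)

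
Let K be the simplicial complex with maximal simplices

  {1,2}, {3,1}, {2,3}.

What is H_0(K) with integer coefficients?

Fix the vertex order 1 < 2 < 3 and write every simplex with vertices in increasing order. Then dim K = 1 and the simplices of K are:

  0-simplices (3): [1], [2], [3]
  1-simplices (3): [1,2], [1,3], [2,3]

so the chain groups are C_0 ≅ Z^3, C_1 ≅ Z^3.

The boundary map ∂_1: C_1 → C_0 maps an edge to its endpoints' difference, ∂[p,q] = q − p. For instance
  ∂[1,3] = [3] − [1].
The resulting 3×3 matrix has rank 2, and its Smith normal form has invariant factors (1,1).

Reading off H_k = ker ∂_k / im ∂_{k+1}:

  H_0: rank C_0 − rank ∂_1 = 3 − 2 = 1, and the invariant factors of ∂_1 are all 1, so H_0 ≅ Z.

(K is a triangulation of the circle S^1.)

H_0 ≅ Z.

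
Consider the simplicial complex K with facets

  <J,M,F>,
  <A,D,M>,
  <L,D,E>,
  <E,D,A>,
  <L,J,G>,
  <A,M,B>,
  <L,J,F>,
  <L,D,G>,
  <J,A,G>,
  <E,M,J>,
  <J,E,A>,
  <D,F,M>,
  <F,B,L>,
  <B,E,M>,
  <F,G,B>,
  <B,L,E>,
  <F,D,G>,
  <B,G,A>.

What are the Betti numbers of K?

Fix the vertex order A < B < D < E < F < G < J < L < M and write every simplex with vertices in increasing order. Then dim K = 2 and the simplices of K are:

  0-simplices (9): A, B, D, E, F, G, J, L, M
  1-simplices (27): AB, AD, AE, AG, AJ, AM, BE, BF, BG, BL, BM, DE, DF, DG, DL, DM, EJ, EL, EM, FG, FJ, FL, FM, GJ, GL, JL, JM
  2-simplices (18): ABG, ABM, ADE, ADM, AEJ, AGJ, BEL, BEM, BFG, BFL, DEL, DFG, DFM, DGL, EJM, FJL, FJM, GJL

giving chain groups C_0 ≅ Z^9, C_1 ≅ Z^27, C_2 ≅ Z^18.

∂_1: C_1 → C_0 sends each edge [p,q] (with p < q) to q − p.
The resulting 9×27 matrix has rank 8, and its Smith normal form has invariant factors (1,1,1,1,1,1,1,1).

∂_2: C_2 → C_1 acts by ∂[p,q,r] = [q,r] − [p,r] + [p,q]. For instance
  ∂DFG = FG − DG + DF,
  ∂ABG = BG − AG + AB.
The 27×18 boundary matrix has rank 18 and Smith normal form diag(1,1,1,1,1,1,1,1,1,1,1,1,1,1,1,1,1,2).

Now H_k = ker ∂_k / im ∂_{k+1}, so:

  H_0: rank C_0 − rank ∂_1 = 9 − 8 = 1, and the invariant factors of ∂_1 are all 1, so H_0 = Z.
  H_1: rank ker ∂_1 − rank ∂_2 = (27 − 8) − 18 = 1, and ∂_2 has invariant factor 2 > 1, so H_1 = Z ⊕ Z/2Z.
  H_2: rank ker ∂_2 − rank ∂_3 = (18 − 18) − 0 = 0, and there is no ∂_3, so H_2 = 0.

Hence the Betti numbers are b_0 = 1, b_1 = 1, b_2 = 0.

b_0 = 1, b_1 = 1, b_2 = 0.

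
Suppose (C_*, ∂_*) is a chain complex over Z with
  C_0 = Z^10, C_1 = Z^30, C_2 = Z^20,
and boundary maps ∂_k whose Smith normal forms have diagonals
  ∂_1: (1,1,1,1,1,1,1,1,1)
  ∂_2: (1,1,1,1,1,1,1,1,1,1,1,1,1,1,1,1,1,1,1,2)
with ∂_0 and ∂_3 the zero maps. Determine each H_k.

H_0: b_0 = 10 − 0 − 9 = 1; torsion from ∂_1 factors > 1: none. So H_0 = Z.
H_1: b_1 = 30 − 9 − 20 = 1; torsion from ∂_2 factors > 1: [2]. So H_1 = Z ⊕ Z/2.
H_2: b_2 = 20 − 20 − 0 = 0; torsion from ∂_3 factors > 1: none. So H_2 = 0.

H_0 = Z,  H_1 = Z ⊕ Z/2,  H_2 = 0.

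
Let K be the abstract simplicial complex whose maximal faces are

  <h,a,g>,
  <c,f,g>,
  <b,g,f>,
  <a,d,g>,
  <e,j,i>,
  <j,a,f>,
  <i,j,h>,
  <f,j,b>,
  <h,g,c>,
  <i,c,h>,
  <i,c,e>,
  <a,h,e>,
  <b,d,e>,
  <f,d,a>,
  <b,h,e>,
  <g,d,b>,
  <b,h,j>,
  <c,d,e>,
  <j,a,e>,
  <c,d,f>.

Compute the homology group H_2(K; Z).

Fix the vertex order a < b < c < d < e < f < g < h < i < j and write every simplex with vertices in increasing order. Then dim K = 2 and the simplices of K are:

  0-simplices (10): a, b, c, d, e, f, g, h, i, j
  1-simplices (30): ad, ae, af, ag, ah, aj, bd, be, bf, bg, bh, bj, cd, ce, cf, cg, ch, ci, de, df, dg, eh, ei, ej, fg, fj, gh, hi, hj, ij
  2-simplices (20): adf, adg, aeh, aej, afj, agh, bde, bdg, beh, bfg, bfj, bhj, cde, cdf, cei, cfg, cgh, chi, eij, hij

giving chain groups C_0 ≅ Z^10, C_1 ≅ Z^30, C_2 ≅ Z^20.

∂_1: C_1 → C_0 sends each edge [p,q] (with p < q) to q − p.
The 10×30 boundary matrix has rank 9 and Smith normal form diag(1,1,1,1,1,1,1,1,1).

Boundary ∂_2: C_2 → C_1 sends each 2-simplex [p,q,r] to [q,r] − [p,r] + [p,q]. For instance
  ∂adg = dg − ag + ad,
  ∂aeh = eh − ah + ae.
As a 30×20 matrix over Z this has rank 20, with invariant factors (1,1,1,1,1,1,1,1,1,1,1,1,1,1,1,1,1,1,1,2).

Computing H_k = (kernel of ∂_k) / (image of ∂_{k+1}):

  H_2: rank ker ∂_2 − rank ∂_3 = (20 − 20) − 0 = 0, and there is no ∂_3, so H_2 = 0.

H_2 = 0.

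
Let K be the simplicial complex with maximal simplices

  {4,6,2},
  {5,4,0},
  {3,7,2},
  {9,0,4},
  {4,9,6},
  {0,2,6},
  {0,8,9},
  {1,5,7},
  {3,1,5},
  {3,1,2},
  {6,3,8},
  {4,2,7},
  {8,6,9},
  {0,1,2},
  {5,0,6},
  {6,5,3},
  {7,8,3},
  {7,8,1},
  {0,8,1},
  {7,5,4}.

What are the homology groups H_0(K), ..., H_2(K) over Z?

K has 10 vertices, 30 edges, 20 triangles.
rank ∂_0 = 0, rank ∂_1 = 9 ⇒ b_0 = 10 − 0 − 9 = 1; all invariant factors of ∂_1 are 1 so no torsion. So H_0 ≅ Z.
rank ∂_1 = 9, rank ∂_2 = 20 ⇒ b_1 = 30 − 9 − 20 = 1; ∂_2 has invariant factor(s) [2] giving torsion. So H_1 ≅ Z ⊕ Z/2.
rank ∂_2 = 20, rank ∂_3 = 0 ⇒ b_2 = 20 − 20 − 0 = 0. So H_2 ≅ 0.

H_0 ≅ Z,  H_1 ≅ Z ⊕ Z/2,  H_2 = 0.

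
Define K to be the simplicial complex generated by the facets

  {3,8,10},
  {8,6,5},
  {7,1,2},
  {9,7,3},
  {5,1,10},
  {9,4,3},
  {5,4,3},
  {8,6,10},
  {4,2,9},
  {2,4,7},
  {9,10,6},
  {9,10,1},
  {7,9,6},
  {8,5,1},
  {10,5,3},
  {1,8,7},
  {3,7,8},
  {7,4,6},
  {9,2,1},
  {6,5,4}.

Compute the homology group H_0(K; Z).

H_0 = Z.

We work with the vertex ordering 1 < 2 < 3 < 4 < 5 < 6 < 7 < 8 < 9 < 10. The simplices of K, each written with vertices in increasing order, are:

  0-simplices (10): [1], [2], [3], [4], [5], [6], [7], [8], [9], [10]
  1-simplices (30): (30 of them)
  2-simplices (20): (20 of them)

Hence C_0 ≅ Z^10, C_1 ≅ Z^30, C_2 ≅ Z^20.

∂_1: C_1 → C_0 sends each edge [p,q] (with p < q) to q − p. For instance
  ∂[4,6] = [6] − [4].
The 10×30 boundary matrix has rank 9 and Smith normal form diag(1,1,1,1,1,1,1,1,1).

Boundary ∂_2: C_2 → C_1 maps a triangle to the signed sum of its edges. For instance
  ∂[2,4,9] = [4,9] − [2,9] + [2,4],
  ∂[4,6,7] = [6,7] − [4,7] + [4,6].
The resulting 30×20 matrix has rank 20, and its Smith normal form has invariant factors (1,1,1,1,1,1,1,1,1,1,1,1,1,1,1,1,1,1,1,2).

Reading off H_k = ker ∂_k / im ∂_{k+1}:

  H_0: rank C_0 − rank ∂_1 = 10 − 9 = 1, and the invariant factors of ∂_1 are all 1, so H_0 ≅ Z.

(K is a triangulation of the Klein bottle.)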